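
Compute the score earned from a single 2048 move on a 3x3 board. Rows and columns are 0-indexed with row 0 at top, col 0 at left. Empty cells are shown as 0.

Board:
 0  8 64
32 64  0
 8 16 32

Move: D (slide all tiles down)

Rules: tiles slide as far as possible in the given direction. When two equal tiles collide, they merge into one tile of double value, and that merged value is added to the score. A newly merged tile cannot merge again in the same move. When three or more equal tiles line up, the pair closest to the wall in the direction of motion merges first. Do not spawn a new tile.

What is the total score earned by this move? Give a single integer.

Answer: 0

Derivation:
Slide down:
col 0: [0, 32, 8] -> [0, 32, 8]  score +0 (running 0)
col 1: [8, 64, 16] -> [8, 64, 16]  score +0 (running 0)
col 2: [64, 0, 32] -> [0, 64, 32]  score +0 (running 0)
Board after move:
 0  8  0
32 64 64
 8 16 32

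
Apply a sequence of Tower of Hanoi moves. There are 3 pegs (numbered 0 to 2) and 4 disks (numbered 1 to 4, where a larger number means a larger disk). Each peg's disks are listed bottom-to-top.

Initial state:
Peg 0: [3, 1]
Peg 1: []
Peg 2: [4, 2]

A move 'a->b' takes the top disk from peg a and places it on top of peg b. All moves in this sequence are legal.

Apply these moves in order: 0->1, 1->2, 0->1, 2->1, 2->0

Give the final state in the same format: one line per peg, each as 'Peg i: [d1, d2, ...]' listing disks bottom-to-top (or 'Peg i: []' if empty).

After move 1 (0->1):
Peg 0: [3]
Peg 1: [1]
Peg 2: [4, 2]

After move 2 (1->2):
Peg 0: [3]
Peg 1: []
Peg 2: [4, 2, 1]

After move 3 (0->1):
Peg 0: []
Peg 1: [3]
Peg 2: [4, 2, 1]

After move 4 (2->1):
Peg 0: []
Peg 1: [3, 1]
Peg 2: [4, 2]

After move 5 (2->0):
Peg 0: [2]
Peg 1: [3, 1]
Peg 2: [4]

Answer: Peg 0: [2]
Peg 1: [3, 1]
Peg 2: [4]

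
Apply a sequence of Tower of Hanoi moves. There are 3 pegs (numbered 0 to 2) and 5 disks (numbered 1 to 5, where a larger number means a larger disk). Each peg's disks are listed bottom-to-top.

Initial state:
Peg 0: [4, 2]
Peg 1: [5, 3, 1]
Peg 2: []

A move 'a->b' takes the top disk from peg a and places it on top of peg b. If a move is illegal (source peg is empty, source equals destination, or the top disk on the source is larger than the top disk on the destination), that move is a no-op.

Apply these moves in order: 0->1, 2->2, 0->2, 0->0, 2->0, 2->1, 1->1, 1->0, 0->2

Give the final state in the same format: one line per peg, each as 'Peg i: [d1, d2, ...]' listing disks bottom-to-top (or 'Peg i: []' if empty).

Answer: Peg 0: [4, 2]
Peg 1: [5, 3]
Peg 2: [1]

Derivation:
After move 1 (0->1):
Peg 0: [4, 2]
Peg 1: [5, 3, 1]
Peg 2: []

After move 2 (2->2):
Peg 0: [4, 2]
Peg 1: [5, 3, 1]
Peg 2: []

After move 3 (0->2):
Peg 0: [4]
Peg 1: [5, 3, 1]
Peg 2: [2]

After move 4 (0->0):
Peg 0: [4]
Peg 1: [5, 3, 1]
Peg 2: [2]

After move 5 (2->0):
Peg 0: [4, 2]
Peg 1: [5, 3, 1]
Peg 2: []

After move 6 (2->1):
Peg 0: [4, 2]
Peg 1: [5, 3, 1]
Peg 2: []

After move 7 (1->1):
Peg 0: [4, 2]
Peg 1: [5, 3, 1]
Peg 2: []

After move 8 (1->0):
Peg 0: [4, 2, 1]
Peg 1: [5, 3]
Peg 2: []

After move 9 (0->2):
Peg 0: [4, 2]
Peg 1: [5, 3]
Peg 2: [1]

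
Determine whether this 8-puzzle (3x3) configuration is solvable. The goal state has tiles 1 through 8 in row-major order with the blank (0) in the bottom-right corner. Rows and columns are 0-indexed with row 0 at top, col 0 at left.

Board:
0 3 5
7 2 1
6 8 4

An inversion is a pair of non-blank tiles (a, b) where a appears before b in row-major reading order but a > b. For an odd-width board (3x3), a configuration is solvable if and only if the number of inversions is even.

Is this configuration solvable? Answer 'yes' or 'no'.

Answer: yes

Derivation:
Inversions (pairs i<j in row-major order where tile[i] > tile[j] > 0): 12
12 is even, so the puzzle is solvable.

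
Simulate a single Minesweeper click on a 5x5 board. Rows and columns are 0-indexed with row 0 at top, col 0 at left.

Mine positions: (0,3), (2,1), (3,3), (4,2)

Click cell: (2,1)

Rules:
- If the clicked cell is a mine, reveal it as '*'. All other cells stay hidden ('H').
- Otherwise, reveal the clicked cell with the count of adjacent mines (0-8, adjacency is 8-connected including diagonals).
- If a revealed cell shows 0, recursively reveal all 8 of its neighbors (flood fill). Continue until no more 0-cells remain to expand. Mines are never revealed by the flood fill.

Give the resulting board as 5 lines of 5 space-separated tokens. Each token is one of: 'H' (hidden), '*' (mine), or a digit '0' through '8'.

H H H H H
H H H H H
H * H H H
H H H H H
H H H H H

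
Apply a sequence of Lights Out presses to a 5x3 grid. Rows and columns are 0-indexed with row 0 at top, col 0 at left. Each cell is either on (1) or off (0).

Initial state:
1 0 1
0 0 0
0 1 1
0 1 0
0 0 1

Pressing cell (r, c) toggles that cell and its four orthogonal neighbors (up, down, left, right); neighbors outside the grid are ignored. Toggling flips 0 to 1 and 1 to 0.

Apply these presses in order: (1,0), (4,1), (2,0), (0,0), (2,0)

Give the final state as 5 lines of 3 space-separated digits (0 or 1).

After press 1 at (1,0):
0 0 1
1 1 0
1 1 1
0 1 0
0 0 1

After press 2 at (4,1):
0 0 1
1 1 0
1 1 1
0 0 0
1 1 0

After press 3 at (2,0):
0 0 1
0 1 0
0 0 1
1 0 0
1 1 0

After press 4 at (0,0):
1 1 1
1 1 0
0 0 1
1 0 0
1 1 0

After press 5 at (2,0):
1 1 1
0 1 0
1 1 1
0 0 0
1 1 0

Answer: 1 1 1
0 1 0
1 1 1
0 0 0
1 1 0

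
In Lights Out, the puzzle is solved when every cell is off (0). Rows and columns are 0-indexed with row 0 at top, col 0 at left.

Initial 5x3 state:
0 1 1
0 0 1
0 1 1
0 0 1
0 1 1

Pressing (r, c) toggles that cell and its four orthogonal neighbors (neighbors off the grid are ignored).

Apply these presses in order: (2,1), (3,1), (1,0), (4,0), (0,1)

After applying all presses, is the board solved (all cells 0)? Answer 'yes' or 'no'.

Answer: no

Derivation:
After press 1 at (2,1):
0 1 1
0 1 1
1 0 0
0 1 1
0 1 1

After press 2 at (3,1):
0 1 1
0 1 1
1 1 0
1 0 0
0 0 1

After press 3 at (1,0):
1 1 1
1 0 1
0 1 0
1 0 0
0 0 1

After press 4 at (4,0):
1 1 1
1 0 1
0 1 0
0 0 0
1 1 1

After press 5 at (0,1):
0 0 0
1 1 1
0 1 0
0 0 0
1 1 1

Lights still on: 7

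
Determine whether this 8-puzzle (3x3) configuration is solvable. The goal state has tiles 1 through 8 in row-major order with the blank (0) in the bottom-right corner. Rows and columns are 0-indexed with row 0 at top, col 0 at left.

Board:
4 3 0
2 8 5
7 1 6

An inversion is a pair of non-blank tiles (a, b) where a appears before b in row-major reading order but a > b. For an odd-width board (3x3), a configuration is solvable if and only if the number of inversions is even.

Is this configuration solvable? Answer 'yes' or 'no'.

Answer: no

Derivation:
Inversions (pairs i<j in row-major order where tile[i] > tile[j] > 0): 13
13 is odd, so the puzzle is not solvable.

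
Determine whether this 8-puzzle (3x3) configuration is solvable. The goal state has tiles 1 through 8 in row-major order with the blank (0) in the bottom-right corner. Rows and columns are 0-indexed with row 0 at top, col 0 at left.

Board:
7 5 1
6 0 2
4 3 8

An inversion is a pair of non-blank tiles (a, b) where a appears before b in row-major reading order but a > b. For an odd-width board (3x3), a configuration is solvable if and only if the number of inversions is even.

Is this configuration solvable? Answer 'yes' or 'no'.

Inversions (pairs i<j in row-major order where tile[i] > tile[j] > 0): 14
14 is even, so the puzzle is solvable.

Answer: yes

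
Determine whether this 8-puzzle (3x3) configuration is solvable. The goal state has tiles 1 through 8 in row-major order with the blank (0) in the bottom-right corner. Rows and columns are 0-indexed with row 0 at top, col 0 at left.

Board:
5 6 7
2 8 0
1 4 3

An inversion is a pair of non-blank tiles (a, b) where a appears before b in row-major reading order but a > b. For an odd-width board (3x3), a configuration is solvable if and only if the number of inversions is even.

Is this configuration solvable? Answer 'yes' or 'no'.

Inversions (pairs i<j in row-major order where tile[i] > tile[j] > 0): 17
17 is odd, so the puzzle is not solvable.

Answer: no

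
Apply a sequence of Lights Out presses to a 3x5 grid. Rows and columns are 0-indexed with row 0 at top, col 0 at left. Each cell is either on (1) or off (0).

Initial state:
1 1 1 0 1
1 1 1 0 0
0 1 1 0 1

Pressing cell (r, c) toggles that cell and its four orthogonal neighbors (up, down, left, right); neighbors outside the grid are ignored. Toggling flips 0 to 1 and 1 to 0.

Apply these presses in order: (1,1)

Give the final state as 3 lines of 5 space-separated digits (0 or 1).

Answer: 1 0 1 0 1
0 0 0 0 0
0 0 1 0 1

Derivation:
After press 1 at (1,1):
1 0 1 0 1
0 0 0 0 0
0 0 1 0 1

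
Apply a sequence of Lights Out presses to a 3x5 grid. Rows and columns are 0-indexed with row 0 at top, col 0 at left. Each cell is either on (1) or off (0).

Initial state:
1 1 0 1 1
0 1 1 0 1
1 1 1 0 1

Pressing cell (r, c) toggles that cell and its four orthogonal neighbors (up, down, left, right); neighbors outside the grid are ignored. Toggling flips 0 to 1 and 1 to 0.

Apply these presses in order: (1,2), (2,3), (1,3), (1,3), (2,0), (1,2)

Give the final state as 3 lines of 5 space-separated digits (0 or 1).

After press 1 at (1,2):
1 1 1 1 1
0 0 0 1 1
1 1 0 0 1

After press 2 at (2,3):
1 1 1 1 1
0 0 0 0 1
1 1 1 1 0

After press 3 at (1,3):
1 1 1 0 1
0 0 1 1 0
1 1 1 0 0

After press 4 at (1,3):
1 1 1 1 1
0 0 0 0 1
1 1 1 1 0

After press 5 at (2,0):
1 1 1 1 1
1 0 0 0 1
0 0 1 1 0

After press 6 at (1,2):
1 1 0 1 1
1 1 1 1 1
0 0 0 1 0

Answer: 1 1 0 1 1
1 1 1 1 1
0 0 0 1 0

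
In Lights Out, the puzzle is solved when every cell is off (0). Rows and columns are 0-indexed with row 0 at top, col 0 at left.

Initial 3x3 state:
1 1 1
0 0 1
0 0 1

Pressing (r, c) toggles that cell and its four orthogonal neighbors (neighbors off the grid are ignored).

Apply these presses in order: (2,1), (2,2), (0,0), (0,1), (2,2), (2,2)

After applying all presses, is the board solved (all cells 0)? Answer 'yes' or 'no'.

After press 1 at (2,1):
1 1 1
0 1 1
1 1 0

After press 2 at (2,2):
1 1 1
0 1 0
1 0 1

After press 3 at (0,0):
0 0 1
1 1 0
1 0 1

After press 4 at (0,1):
1 1 0
1 0 0
1 0 1

After press 5 at (2,2):
1 1 0
1 0 1
1 1 0

After press 6 at (2,2):
1 1 0
1 0 0
1 0 1

Lights still on: 5

Answer: no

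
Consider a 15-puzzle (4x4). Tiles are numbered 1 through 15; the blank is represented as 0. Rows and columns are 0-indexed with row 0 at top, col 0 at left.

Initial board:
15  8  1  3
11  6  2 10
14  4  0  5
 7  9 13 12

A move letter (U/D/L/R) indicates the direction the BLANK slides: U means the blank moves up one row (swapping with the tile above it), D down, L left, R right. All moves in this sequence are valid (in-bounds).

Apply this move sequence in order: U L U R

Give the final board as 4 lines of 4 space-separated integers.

Answer: 15  1  0  3
11  8  6 10
14  4  2  5
 7  9 13 12

Derivation:
After move 1 (U):
15  8  1  3
11  6  0 10
14  4  2  5
 7  9 13 12

After move 2 (L):
15  8  1  3
11  0  6 10
14  4  2  5
 7  9 13 12

After move 3 (U):
15  0  1  3
11  8  6 10
14  4  2  5
 7  9 13 12

After move 4 (R):
15  1  0  3
11  8  6 10
14  4  2  5
 7  9 13 12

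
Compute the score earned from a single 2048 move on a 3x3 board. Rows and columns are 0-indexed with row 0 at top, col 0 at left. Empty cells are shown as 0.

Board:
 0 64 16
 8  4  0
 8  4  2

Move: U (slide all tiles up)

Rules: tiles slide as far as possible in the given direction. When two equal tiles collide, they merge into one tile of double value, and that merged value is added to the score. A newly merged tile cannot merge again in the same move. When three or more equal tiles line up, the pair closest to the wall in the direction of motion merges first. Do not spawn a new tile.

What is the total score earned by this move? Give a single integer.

Slide up:
col 0: [0, 8, 8] -> [16, 0, 0]  score +16 (running 16)
col 1: [64, 4, 4] -> [64, 8, 0]  score +8 (running 24)
col 2: [16, 0, 2] -> [16, 2, 0]  score +0 (running 24)
Board after move:
16 64 16
 0  8  2
 0  0  0

Answer: 24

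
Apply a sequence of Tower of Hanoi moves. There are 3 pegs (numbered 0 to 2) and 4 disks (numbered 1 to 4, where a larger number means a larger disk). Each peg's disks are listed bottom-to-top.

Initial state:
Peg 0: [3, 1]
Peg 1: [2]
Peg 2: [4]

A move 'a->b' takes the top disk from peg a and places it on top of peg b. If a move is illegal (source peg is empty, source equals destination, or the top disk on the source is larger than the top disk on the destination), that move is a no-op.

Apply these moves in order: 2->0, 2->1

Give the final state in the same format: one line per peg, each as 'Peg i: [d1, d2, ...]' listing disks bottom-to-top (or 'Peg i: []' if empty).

Answer: Peg 0: [3, 1]
Peg 1: [2]
Peg 2: [4]

Derivation:
After move 1 (2->0):
Peg 0: [3, 1]
Peg 1: [2]
Peg 2: [4]

After move 2 (2->1):
Peg 0: [3, 1]
Peg 1: [2]
Peg 2: [4]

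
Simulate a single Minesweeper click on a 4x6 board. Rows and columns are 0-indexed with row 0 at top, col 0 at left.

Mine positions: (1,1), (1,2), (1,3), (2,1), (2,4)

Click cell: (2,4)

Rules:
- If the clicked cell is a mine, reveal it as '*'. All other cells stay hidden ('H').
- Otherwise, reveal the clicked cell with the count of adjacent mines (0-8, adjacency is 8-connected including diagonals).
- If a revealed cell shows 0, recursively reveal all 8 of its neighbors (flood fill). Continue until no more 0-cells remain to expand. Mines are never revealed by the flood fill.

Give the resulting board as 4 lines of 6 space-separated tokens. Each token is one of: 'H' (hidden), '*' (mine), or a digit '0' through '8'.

H H H H H H
H H H H H H
H H H H * H
H H H H H H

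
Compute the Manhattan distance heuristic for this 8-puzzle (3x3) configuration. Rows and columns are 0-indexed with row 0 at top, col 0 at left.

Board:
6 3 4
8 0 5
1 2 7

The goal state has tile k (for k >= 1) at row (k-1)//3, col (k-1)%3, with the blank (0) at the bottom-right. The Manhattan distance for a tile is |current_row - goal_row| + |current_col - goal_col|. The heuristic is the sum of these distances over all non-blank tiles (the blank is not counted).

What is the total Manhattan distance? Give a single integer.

Answer: 16

Derivation:
Tile 6: (0,0)->(1,2) = 3
Tile 3: (0,1)->(0,2) = 1
Tile 4: (0,2)->(1,0) = 3
Tile 8: (1,0)->(2,1) = 2
Tile 5: (1,2)->(1,1) = 1
Tile 1: (2,0)->(0,0) = 2
Tile 2: (2,1)->(0,1) = 2
Tile 7: (2,2)->(2,0) = 2
Sum: 3 + 1 + 3 + 2 + 1 + 2 + 2 + 2 = 16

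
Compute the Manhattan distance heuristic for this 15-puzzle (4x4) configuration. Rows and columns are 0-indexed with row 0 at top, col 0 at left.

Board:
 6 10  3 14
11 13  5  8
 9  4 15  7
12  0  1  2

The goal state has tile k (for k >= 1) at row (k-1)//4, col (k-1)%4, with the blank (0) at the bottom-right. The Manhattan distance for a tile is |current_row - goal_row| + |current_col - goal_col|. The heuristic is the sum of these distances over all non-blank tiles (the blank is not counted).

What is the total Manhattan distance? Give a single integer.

Tile 6: at (0,0), goal (1,1), distance |0-1|+|0-1| = 2
Tile 10: at (0,1), goal (2,1), distance |0-2|+|1-1| = 2
Tile 3: at (0,2), goal (0,2), distance |0-0|+|2-2| = 0
Tile 14: at (0,3), goal (3,1), distance |0-3|+|3-1| = 5
Tile 11: at (1,0), goal (2,2), distance |1-2|+|0-2| = 3
Tile 13: at (1,1), goal (3,0), distance |1-3|+|1-0| = 3
Tile 5: at (1,2), goal (1,0), distance |1-1|+|2-0| = 2
Tile 8: at (1,3), goal (1,3), distance |1-1|+|3-3| = 0
Tile 9: at (2,0), goal (2,0), distance |2-2|+|0-0| = 0
Tile 4: at (2,1), goal (0,3), distance |2-0|+|1-3| = 4
Tile 15: at (2,2), goal (3,2), distance |2-3|+|2-2| = 1
Tile 7: at (2,3), goal (1,2), distance |2-1|+|3-2| = 2
Tile 12: at (3,0), goal (2,3), distance |3-2|+|0-3| = 4
Tile 1: at (3,2), goal (0,0), distance |3-0|+|2-0| = 5
Tile 2: at (3,3), goal (0,1), distance |3-0|+|3-1| = 5
Sum: 2 + 2 + 0 + 5 + 3 + 3 + 2 + 0 + 0 + 4 + 1 + 2 + 4 + 5 + 5 = 38

Answer: 38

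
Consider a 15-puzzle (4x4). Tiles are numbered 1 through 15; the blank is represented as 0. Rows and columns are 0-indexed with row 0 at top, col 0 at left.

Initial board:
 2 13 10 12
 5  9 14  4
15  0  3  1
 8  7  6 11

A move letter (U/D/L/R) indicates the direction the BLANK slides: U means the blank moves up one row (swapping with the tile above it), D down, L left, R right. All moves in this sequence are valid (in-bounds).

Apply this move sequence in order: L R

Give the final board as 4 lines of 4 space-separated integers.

After move 1 (L):
 2 13 10 12
 5  9 14  4
 0 15  3  1
 8  7  6 11

After move 2 (R):
 2 13 10 12
 5  9 14  4
15  0  3  1
 8  7  6 11

Answer:  2 13 10 12
 5  9 14  4
15  0  3  1
 8  7  6 11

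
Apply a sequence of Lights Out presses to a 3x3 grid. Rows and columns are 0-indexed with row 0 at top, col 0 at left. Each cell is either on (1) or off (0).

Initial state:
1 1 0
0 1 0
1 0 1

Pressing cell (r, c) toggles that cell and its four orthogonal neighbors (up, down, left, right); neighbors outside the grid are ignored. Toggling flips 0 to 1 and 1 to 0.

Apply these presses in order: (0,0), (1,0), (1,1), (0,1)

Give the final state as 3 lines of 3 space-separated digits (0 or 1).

Answer: 0 0 1
1 0 1
0 1 1

Derivation:
After press 1 at (0,0):
0 0 0
1 1 0
1 0 1

After press 2 at (1,0):
1 0 0
0 0 0
0 0 1

After press 3 at (1,1):
1 1 0
1 1 1
0 1 1

After press 4 at (0,1):
0 0 1
1 0 1
0 1 1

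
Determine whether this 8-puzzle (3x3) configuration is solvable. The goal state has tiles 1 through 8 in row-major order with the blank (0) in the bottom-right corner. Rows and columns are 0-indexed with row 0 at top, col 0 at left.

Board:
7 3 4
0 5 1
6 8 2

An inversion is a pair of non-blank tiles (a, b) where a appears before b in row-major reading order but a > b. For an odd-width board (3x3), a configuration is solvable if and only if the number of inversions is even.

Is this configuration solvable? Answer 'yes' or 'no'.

Inversions (pairs i<j in row-major order where tile[i] > tile[j] > 0): 14
14 is even, so the puzzle is solvable.

Answer: yes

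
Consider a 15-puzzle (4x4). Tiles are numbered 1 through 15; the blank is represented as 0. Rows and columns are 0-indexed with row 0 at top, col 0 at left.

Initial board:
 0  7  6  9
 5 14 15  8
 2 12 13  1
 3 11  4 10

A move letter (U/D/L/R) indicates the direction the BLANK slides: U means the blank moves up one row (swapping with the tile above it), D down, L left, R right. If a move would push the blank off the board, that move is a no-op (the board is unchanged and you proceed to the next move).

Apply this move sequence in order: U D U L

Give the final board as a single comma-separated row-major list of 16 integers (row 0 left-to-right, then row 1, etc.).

Answer: 0, 7, 6, 9, 5, 14, 15, 8, 2, 12, 13, 1, 3, 11, 4, 10

Derivation:
After move 1 (U):
 0  7  6  9
 5 14 15  8
 2 12 13  1
 3 11  4 10

After move 2 (D):
 5  7  6  9
 0 14 15  8
 2 12 13  1
 3 11  4 10

After move 3 (U):
 0  7  6  9
 5 14 15  8
 2 12 13  1
 3 11  4 10

After move 4 (L):
 0  7  6  9
 5 14 15  8
 2 12 13  1
 3 11  4 10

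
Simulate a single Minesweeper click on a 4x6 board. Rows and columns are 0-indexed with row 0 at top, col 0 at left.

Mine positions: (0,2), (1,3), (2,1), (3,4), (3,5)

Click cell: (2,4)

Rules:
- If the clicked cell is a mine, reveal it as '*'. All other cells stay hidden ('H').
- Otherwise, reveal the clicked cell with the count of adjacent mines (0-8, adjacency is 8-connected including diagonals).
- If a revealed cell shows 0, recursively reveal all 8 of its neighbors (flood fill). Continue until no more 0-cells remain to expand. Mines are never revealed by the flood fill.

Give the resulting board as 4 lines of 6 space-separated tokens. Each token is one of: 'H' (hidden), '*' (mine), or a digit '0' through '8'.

H H H H H H
H H H H H H
H H H H 3 H
H H H H H H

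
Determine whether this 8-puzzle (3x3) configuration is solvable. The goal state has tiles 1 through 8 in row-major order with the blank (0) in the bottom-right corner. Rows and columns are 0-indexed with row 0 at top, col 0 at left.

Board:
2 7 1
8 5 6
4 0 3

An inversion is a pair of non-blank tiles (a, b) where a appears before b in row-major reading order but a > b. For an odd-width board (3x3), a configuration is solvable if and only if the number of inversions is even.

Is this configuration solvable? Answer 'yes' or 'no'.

Answer: no

Derivation:
Inversions (pairs i<j in row-major order where tile[i] > tile[j] > 0): 15
15 is odd, so the puzzle is not solvable.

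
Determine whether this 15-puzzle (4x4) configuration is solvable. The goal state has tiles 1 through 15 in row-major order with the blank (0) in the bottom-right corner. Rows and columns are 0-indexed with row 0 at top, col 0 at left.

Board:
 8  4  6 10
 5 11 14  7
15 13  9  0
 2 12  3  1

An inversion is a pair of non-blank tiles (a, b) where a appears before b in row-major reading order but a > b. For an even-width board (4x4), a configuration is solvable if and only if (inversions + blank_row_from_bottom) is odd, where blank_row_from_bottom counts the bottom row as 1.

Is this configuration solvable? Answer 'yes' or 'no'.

Answer: no

Derivation:
Inversions: 56
Blank is in row 2 (0-indexed from top), which is row 2 counting from the bottom (bottom = 1).
56 + 2 = 58, which is even, so the puzzle is not solvable.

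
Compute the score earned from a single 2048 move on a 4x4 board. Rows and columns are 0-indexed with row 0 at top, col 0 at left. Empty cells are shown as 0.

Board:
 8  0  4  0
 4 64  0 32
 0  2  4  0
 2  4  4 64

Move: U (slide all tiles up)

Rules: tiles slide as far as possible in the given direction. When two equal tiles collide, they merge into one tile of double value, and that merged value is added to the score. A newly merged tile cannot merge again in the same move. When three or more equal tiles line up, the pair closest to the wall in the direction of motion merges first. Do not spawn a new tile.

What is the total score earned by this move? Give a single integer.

Answer: 8

Derivation:
Slide up:
col 0: [8, 4, 0, 2] -> [8, 4, 2, 0]  score +0 (running 0)
col 1: [0, 64, 2, 4] -> [64, 2, 4, 0]  score +0 (running 0)
col 2: [4, 0, 4, 4] -> [8, 4, 0, 0]  score +8 (running 8)
col 3: [0, 32, 0, 64] -> [32, 64, 0, 0]  score +0 (running 8)
Board after move:
 8 64  8 32
 4  2  4 64
 2  4  0  0
 0  0  0  0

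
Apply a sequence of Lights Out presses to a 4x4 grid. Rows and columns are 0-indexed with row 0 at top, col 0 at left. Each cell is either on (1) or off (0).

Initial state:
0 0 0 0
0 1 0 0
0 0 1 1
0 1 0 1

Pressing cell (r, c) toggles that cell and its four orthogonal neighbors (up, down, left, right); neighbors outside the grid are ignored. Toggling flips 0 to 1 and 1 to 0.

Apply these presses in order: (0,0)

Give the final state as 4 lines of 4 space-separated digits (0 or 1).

After press 1 at (0,0):
1 1 0 0
1 1 0 0
0 0 1 1
0 1 0 1

Answer: 1 1 0 0
1 1 0 0
0 0 1 1
0 1 0 1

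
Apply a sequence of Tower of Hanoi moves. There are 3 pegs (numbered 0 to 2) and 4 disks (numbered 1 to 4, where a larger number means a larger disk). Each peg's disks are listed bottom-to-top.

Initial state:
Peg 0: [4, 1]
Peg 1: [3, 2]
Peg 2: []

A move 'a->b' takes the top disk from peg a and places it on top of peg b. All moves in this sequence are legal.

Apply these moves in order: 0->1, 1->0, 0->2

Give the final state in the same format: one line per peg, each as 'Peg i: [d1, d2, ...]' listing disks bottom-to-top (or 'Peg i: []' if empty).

Answer: Peg 0: [4]
Peg 1: [3, 2]
Peg 2: [1]

Derivation:
After move 1 (0->1):
Peg 0: [4]
Peg 1: [3, 2, 1]
Peg 2: []

After move 2 (1->0):
Peg 0: [4, 1]
Peg 1: [3, 2]
Peg 2: []

After move 3 (0->2):
Peg 0: [4]
Peg 1: [3, 2]
Peg 2: [1]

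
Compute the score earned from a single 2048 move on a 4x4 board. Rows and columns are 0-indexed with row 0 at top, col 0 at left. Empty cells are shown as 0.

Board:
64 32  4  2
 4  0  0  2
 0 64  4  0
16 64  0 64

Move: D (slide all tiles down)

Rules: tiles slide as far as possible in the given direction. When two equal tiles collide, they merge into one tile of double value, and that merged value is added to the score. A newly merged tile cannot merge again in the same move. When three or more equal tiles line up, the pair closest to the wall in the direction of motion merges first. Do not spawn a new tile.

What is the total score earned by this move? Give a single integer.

Answer: 140

Derivation:
Slide down:
col 0: [64, 4, 0, 16] -> [0, 64, 4, 16]  score +0 (running 0)
col 1: [32, 0, 64, 64] -> [0, 0, 32, 128]  score +128 (running 128)
col 2: [4, 0, 4, 0] -> [0, 0, 0, 8]  score +8 (running 136)
col 3: [2, 2, 0, 64] -> [0, 0, 4, 64]  score +4 (running 140)
Board after move:
  0   0   0   0
 64   0   0   0
  4  32   0   4
 16 128   8  64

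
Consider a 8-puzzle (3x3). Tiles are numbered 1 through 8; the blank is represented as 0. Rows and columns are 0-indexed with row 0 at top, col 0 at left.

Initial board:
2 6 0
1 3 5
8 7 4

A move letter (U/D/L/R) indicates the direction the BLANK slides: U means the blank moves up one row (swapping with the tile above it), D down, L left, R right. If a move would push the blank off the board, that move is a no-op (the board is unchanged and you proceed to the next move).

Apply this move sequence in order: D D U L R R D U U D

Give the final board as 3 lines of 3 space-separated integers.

After move 1 (D):
2 6 5
1 3 0
8 7 4

After move 2 (D):
2 6 5
1 3 4
8 7 0

After move 3 (U):
2 6 5
1 3 0
8 7 4

After move 4 (L):
2 6 5
1 0 3
8 7 4

After move 5 (R):
2 6 5
1 3 0
8 7 4

After move 6 (R):
2 6 5
1 3 0
8 7 4

After move 7 (D):
2 6 5
1 3 4
8 7 0

After move 8 (U):
2 6 5
1 3 0
8 7 4

After move 9 (U):
2 6 0
1 3 5
8 7 4

After move 10 (D):
2 6 5
1 3 0
8 7 4

Answer: 2 6 5
1 3 0
8 7 4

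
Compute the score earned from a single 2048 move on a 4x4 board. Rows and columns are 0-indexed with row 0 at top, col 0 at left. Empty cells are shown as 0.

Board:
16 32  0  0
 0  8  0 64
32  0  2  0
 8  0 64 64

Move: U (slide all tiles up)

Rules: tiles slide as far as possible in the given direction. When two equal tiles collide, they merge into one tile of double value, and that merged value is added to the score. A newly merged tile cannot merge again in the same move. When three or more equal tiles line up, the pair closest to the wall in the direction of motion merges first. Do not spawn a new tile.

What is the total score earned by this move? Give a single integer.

Slide up:
col 0: [16, 0, 32, 8] -> [16, 32, 8, 0]  score +0 (running 0)
col 1: [32, 8, 0, 0] -> [32, 8, 0, 0]  score +0 (running 0)
col 2: [0, 0, 2, 64] -> [2, 64, 0, 0]  score +0 (running 0)
col 3: [0, 64, 0, 64] -> [128, 0, 0, 0]  score +128 (running 128)
Board after move:
 16  32   2 128
 32   8  64   0
  8   0   0   0
  0   0   0   0

Answer: 128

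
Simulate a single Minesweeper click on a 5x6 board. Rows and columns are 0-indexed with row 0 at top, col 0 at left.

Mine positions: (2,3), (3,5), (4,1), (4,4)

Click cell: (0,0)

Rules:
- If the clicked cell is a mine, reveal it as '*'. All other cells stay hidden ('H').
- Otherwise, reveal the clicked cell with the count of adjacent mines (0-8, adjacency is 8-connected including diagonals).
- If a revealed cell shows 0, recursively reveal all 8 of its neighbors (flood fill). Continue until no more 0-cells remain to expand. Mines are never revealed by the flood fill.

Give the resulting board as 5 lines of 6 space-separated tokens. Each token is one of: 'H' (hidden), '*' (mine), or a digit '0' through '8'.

0 0 0 0 0 0
0 0 1 1 1 0
0 0 1 H 2 1
1 1 2 H H H
H H H H H H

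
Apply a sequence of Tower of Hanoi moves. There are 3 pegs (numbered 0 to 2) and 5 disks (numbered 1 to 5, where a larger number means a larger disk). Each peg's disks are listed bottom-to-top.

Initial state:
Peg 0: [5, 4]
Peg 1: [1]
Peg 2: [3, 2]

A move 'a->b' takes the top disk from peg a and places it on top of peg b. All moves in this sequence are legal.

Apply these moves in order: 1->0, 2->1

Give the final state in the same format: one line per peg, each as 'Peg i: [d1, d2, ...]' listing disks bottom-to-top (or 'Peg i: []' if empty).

Answer: Peg 0: [5, 4, 1]
Peg 1: [2]
Peg 2: [3]

Derivation:
After move 1 (1->0):
Peg 0: [5, 4, 1]
Peg 1: []
Peg 2: [3, 2]

After move 2 (2->1):
Peg 0: [5, 4, 1]
Peg 1: [2]
Peg 2: [3]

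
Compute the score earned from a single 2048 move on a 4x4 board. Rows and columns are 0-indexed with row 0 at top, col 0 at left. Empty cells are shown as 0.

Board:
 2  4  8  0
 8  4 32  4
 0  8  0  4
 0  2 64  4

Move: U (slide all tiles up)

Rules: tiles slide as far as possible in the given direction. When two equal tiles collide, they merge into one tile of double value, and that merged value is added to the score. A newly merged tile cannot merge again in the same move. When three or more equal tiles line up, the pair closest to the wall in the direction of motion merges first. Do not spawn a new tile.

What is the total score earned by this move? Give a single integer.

Slide up:
col 0: [2, 8, 0, 0] -> [2, 8, 0, 0]  score +0 (running 0)
col 1: [4, 4, 8, 2] -> [8, 8, 2, 0]  score +8 (running 8)
col 2: [8, 32, 0, 64] -> [8, 32, 64, 0]  score +0 (running 8)
col 3: [0, 4, 4, 4] -> [8, 4, 0, 0]  score +8 (running 16)
Board after move:
 2  8  8  8
 8  8 32  4
 0  2 64  0
 0  0  0  0

Answer: 16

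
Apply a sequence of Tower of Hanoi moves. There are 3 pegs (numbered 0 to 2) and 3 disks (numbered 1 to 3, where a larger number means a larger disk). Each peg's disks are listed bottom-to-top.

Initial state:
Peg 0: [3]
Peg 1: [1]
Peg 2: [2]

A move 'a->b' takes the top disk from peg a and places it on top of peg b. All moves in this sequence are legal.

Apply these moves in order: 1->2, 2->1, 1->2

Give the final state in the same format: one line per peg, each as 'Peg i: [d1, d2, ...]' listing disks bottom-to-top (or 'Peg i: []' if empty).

Answer: Peg 0: [3]
Peg 1: []
Peg 2: [2, 1]

Derivation:
After move 1 (1->2):
Peg 0: [3]
Peg 1: []
Peg 2: [2, 1]

After move 2 (2->1):
Peg 0: [3]
Peg 1: [1]
Peg 2: [2]

After move 3 (1->2):
Peg 0: [3]
Peg 1: []
Peg 2: [2, 1]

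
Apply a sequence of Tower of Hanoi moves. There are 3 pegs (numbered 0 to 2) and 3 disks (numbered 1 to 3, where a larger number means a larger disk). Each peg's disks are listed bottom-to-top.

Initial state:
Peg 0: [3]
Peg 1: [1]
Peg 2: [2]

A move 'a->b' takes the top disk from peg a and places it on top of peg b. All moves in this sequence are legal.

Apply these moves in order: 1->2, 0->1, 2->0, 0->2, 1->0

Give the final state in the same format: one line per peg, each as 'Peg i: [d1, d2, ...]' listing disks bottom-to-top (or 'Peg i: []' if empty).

Answer: Peg 0: [3]
Peg 1: []
Peg 2: [2, 1]

Derivation:
After move 1 (1->2):
Peg 0: [3]
Peg 1: []
Peg 2: [2, 1]

After move 2 (0->1):
Peg 0: []
Peg 1: [3]
Peg 2: [2, 1]

After move 3 (2->0):
Peg 0: [1]
Peg 1: [3]
Peg 2: [2]

After move 4 (0->2):
Peg 0: []
Peg 1: [3]
Peg 2: [2, 1]

After move 5 (1->0):
Peg 0: [3]
Peg 1: []
Peg 2: [2, 1]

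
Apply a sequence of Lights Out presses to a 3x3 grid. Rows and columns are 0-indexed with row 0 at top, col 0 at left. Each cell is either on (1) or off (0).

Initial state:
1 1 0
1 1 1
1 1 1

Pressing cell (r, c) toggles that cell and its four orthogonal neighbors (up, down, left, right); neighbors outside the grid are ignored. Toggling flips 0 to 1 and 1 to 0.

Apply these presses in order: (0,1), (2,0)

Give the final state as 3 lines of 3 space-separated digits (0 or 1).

Answer: 0 0 1
0 0 1
0 0 1

Derivation:
After press 1 at (0,1):
0 0 1
1 0 1
1 1 1

After press 2 at (2,0):
0 0 1
0 0 1
0 0 1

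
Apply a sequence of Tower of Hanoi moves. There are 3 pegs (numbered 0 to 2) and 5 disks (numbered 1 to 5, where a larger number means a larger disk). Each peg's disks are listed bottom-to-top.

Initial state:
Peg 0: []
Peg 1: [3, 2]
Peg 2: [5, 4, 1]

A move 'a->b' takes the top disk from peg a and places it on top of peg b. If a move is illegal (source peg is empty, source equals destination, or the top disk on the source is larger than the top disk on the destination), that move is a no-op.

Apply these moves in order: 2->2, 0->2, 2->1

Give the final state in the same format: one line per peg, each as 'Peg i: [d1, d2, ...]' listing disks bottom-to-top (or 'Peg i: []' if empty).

After move 1 (2->2):
Peg 0: []
Peg 1: [3, 2]
Peg 2: [5, 4, 1]

After move 2 (0->2):
Peg 0: []
Peg 1: [3, 2]
Peg 2: [5, 4, 1]

After move 3 (2->1):
Peg 0: []
Peg 1: [3, 2, 1]
Peg 2: [5, 4]

Answer: Peg 0: []
Peg 1: [3, 2, 1]
Peg 2: [5, 4]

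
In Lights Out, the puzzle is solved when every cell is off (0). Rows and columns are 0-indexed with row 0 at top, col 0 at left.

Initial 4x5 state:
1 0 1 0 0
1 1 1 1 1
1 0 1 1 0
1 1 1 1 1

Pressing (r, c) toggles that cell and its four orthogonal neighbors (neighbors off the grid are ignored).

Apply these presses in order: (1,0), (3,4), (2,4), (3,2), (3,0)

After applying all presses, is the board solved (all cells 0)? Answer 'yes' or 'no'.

After press 1 at (1,0):
0 0 1 0 0
0 0 1 1 1
0 0 1 1 0
1 1 1 1 1

After press 2 at (3,4):
0 0 1 0 0
0 0 1 1 1
0 0 1 1 1
1 1 1 0 0

After press 3 at (2,4):
0 0 1 0 0
0 0 1 1 0
0 0 1 0 0
1 1 1 0 1

After press 4 at (3,2):
0 0 1 0 0
0 0 1 1 0
0 0 0 0 0
1 0 0 1 1

After press 5 at (3,0):
0 0 1 0 0
0 0 1 1 0
1 0 0 0 0
0 1 0 1 1

Lights still on: 7

Answer: no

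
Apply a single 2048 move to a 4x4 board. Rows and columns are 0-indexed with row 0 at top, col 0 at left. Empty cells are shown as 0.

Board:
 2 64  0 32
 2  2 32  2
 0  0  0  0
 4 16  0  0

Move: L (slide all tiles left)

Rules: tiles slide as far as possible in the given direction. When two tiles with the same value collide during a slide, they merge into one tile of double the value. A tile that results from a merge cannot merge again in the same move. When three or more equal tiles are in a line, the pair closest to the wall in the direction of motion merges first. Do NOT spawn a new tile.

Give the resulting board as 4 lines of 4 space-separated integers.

Slide left:
row 0: [2, 64, 0, 32] -> [2, 64, 32, 0]
row 1: [2, 2, 32, 2] -> [4, 32, 2, 0]
row 2: [0, 0, 0, 0] -> [0, 0, 0, 0]
row 3: [4, 16, 0, 0] -> [4, 16, 0, 0]

Answer:  2 64 32  0
 4 32  2  0
 0  0  0  0
 4 16  0  0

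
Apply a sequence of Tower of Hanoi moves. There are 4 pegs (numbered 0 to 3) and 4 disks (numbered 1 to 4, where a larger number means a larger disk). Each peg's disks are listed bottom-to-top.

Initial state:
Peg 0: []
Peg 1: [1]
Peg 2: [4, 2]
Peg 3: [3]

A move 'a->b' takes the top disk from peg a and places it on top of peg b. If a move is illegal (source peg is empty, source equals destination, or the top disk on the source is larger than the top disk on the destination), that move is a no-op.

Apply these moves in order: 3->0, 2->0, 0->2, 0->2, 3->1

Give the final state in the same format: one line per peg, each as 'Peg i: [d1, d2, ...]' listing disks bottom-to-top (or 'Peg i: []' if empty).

After move 1 (3->0):
Peg 0: [3]
Peg 1: [1]
Peg 2: [4, 2]
Peg 3: []

After move 2 (2->0):
Peg 0: [3, 2]
Peg 1: [1]
Peg 2: [4]
Peg 3: []

After move 3 (0->2):
Peg 0: [3]
Peg 1: [1]
Peg 2: [4, 2]
Peg 3: []

After move 4 (0->2):
Peg 0: [3]
Peg 1: [1]
Peg 2: [4, 2]
Peg 3: []

After move 5 (3->1):
Peg 0: [3]
Peg 1: [1]
Peg 2: [4, 2]
Peg 3: []

Answer: Peg 0: [3]
Peg 1: [1]
Peg 2: [4, 2]
Peg 3: []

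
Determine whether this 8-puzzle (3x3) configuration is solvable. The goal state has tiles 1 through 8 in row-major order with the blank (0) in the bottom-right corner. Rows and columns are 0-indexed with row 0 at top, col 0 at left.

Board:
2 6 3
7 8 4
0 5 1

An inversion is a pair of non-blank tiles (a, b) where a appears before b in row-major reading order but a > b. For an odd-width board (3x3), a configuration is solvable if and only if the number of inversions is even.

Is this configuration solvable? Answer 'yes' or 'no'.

Answer: yes

Derivation:
Inversions (pairs i<j in row-major order where tile[i] > tile[j] > 0): 14
14 is even, so the puzzle is solvable.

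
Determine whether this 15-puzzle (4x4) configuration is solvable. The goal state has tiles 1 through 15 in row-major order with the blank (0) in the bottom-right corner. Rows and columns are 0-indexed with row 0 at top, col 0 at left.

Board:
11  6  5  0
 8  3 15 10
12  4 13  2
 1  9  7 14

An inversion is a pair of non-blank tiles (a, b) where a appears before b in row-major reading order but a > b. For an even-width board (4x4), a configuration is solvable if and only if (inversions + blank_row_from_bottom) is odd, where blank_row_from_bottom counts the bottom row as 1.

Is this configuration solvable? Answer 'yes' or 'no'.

Inversions: 53
Blank is in row 0 (0-indexed from top), which is row 4 counting from the bottom (bottom = 1).
53 + 4 = 57, which is odd, so the puzzle is solvable.

Answer: yes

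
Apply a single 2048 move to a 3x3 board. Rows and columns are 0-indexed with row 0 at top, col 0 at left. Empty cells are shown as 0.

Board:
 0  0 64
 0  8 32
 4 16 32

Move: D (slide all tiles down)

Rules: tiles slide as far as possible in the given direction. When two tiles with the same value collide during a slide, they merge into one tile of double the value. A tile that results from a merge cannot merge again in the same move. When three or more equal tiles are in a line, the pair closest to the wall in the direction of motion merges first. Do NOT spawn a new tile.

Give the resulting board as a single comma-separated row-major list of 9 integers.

Answer: 0, 0, 0, 0, 8, 64, 4, 16, 64

Derivation:
Slide down:
col 0: [0, 0, 4] -> [0, 0, 4]
col 1: [0, 8, 16] -> [0, 8, 16]
col 2: [64, 32, 32] -> [0, 64, 64]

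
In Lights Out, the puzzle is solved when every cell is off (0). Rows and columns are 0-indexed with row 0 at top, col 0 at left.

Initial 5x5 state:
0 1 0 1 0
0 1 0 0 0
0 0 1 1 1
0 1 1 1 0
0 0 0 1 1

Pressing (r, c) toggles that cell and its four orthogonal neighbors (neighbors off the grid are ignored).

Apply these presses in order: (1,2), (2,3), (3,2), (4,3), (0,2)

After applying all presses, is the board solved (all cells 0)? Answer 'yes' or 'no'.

Answer: yes

Derivation:
After press 1 at (1,2):
0 1 1 1 0
0 0 1 1 0
0 0 0 1 1
0 1 1 1 0
0 0 0 1 1

After press 2 at (2,3):
0 1 1 1 0
0 0 1 0 0
0 0 1 0 0
0 1 1 0 0
0 0 0 1 1

After press 3 at (3,2):
0 1 1 1 0
0 0 1 0 0
0 0 0 0 0
0 0 0 1 0
0 0 1 1 1

After press 4 at (4,3):
0 1 1 1 0
0 0 1 0 0
0 0 0 0 0
0 0 0 0 0
0 0 0 0 0

After press 5 at (0,2):
0 0 0 0 0
0 0 0 0 0
0 0 0 0 0
0 0 0 0 0
0 0 0 0 0

Lights still on: 0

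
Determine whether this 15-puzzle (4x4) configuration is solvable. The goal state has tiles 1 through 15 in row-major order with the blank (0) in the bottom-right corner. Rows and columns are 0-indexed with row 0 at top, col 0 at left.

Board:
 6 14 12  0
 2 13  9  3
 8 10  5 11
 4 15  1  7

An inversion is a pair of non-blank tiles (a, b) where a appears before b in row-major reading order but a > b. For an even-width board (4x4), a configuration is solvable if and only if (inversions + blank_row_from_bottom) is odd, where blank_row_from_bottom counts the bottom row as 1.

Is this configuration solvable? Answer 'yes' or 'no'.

Inversions: 60
Blank is in row 0 (0-indexed from top), which is row 4 counting from the bottom (bottom = 1).
60 + 4 = 64, which is even, so the puzzle is not solvable.

Answer: no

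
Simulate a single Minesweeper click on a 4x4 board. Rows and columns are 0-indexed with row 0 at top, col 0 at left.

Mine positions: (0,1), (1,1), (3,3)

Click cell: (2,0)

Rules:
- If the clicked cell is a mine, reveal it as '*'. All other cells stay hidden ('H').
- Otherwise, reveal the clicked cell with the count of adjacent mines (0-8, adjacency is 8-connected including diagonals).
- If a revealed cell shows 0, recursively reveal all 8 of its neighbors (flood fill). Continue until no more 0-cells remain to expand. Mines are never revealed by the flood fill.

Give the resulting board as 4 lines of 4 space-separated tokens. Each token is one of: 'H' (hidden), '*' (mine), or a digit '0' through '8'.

H H H H
H H H H
1 H H H
H H H H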